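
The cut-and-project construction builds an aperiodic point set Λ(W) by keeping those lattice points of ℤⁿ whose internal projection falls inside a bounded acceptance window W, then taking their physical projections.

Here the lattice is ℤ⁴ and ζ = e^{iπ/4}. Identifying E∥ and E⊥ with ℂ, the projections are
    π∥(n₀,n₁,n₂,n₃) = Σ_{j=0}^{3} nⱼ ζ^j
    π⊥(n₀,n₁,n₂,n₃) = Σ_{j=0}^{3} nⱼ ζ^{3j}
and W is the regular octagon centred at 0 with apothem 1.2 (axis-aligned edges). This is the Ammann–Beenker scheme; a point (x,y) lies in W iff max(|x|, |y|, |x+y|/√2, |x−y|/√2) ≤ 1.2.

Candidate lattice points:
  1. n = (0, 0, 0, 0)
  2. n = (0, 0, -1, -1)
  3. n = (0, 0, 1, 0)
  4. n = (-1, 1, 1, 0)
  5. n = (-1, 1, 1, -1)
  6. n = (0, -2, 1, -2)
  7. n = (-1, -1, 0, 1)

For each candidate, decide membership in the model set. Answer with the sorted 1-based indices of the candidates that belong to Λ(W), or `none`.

Internal map: ζ^{3j} for j=0..3 gives (1,0), (−√2/2,√2/2), (0,−1), (√2/2,√2/2).
#1 (0, 0, 0, 0): internal (0.000000, 0.000000); octagon support 0.000000 vs apothem 1.2 → ∈ W
#2 (0, 0, -1, -1): internal (-0.707107, 0.292893); octagon support 0.707107 vs apothem 1.2 → ∈ W
#3 (0, 0, 1, 0): internal (0.000000, -1.000000); octagon support 1.000000 vs apothem 1.2 → ∈ W
#4 (-1, 1, 1, 0): internal (-1.707107, -0.292893); octagon support 1.707107 vs apothem 1.2 → ∉ W
#5 (-1, 1, 1, -1): internal (-2.414214, -1.000000); octagon support 2.414214 vs apothem 1.2 → ∉ W
#6 (0, -2, 1, -2): internal (0.000000, -3.828427); octagon support 3.828427 vs apothem 1.2 → ∉ W
#7 (-1, -1, 0, 1): internal (0.414214, 0.000000); octagon support 0.414214 vs apothem 1.2 → ∈ W

1, 2, 3, 7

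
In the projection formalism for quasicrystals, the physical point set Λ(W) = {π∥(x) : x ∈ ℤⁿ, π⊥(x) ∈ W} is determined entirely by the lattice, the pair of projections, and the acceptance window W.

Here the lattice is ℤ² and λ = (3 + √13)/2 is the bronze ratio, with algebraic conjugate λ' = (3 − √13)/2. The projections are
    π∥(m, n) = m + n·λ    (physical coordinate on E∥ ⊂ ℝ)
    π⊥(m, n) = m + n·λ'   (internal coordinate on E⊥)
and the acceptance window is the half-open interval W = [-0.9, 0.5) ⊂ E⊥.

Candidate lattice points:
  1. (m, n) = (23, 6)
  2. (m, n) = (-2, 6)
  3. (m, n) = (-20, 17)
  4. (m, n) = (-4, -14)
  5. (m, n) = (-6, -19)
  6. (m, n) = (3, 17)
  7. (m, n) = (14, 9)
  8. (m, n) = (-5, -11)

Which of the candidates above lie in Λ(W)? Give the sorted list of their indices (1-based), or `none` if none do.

4, 5

λ' = (3−√13)/2 ≈ -0.30278.
#1 (23,6): internal coord 23 + (6)·λ' = +21.18335; +21.18335 ∉ [-0.9, 0.5) → out
#2 (-2,6): internal coord -2 + (6)·λ' = -3.81665; -3.81665 ∉ [-0.9, 0.5) → out
#3 (-20,17): internal coord -20 + (17)·λ' = -25.14719; -25.14719 ∉ [-0.9, 0.5) → out
#4 (-4,-14): internal coord -4 + (-14)·λ' = +0.23886; +0.23886 ∈ [-0.9, 0.5) → IN Λ
#5 (-6,-19): internal coord -6 + (-19)·λ' = -0.24726; -0.24726 ∈ [-0.9, 0.5) → IN Λ
#6 (3,17): internal coord 3 + (17)·λ' = -2.14719; -2.14719 ∉ [-0.9, 0.5) → out
#7 (14,9): internal coord 14 + (9)·λ' = +11.27502; +11.27502 ∉ [-0.9, 0.5) → out
#8 (-5,-11): internal coord -5 + (-11)·λ' = -1.66947; -1.66947 ∉ [-0.9, 0.5) → out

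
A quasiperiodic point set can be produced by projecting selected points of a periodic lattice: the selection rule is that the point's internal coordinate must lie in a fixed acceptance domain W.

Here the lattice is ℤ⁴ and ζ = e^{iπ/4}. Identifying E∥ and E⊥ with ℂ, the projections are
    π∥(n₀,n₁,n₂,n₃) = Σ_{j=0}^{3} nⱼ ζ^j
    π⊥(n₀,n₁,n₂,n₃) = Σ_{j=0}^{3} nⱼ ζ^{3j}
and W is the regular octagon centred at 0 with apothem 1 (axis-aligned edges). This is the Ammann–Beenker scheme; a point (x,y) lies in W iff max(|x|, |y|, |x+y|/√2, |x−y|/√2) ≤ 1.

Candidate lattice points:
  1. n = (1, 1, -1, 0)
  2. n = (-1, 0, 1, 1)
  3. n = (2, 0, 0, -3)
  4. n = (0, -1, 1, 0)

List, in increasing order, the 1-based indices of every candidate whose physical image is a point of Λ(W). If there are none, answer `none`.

2

Internal map: ζ^{3j} for j=0..3 gives (1,0), (−√2/2,√2/2), (0,−1), (√2/2,√2/2).
#1 (1, 1, -1, 0): internal (0.292893, 1.707107); octagon support 1.707107 vs apothem 1 → ∉ W
#2 (-1, 0, 1, 1): internal (-0.292893, -0.292893); octagon support 0.414214 vs apothem 1 → ∈ W
#3 (2, 0, 0, -3): internal (-0.121320, -2.121320); octagon support 2.121320 vs apothem 1 → ∉ W
#4 (0, -1, 1, 0): internal (0.707107, -1.707107); octagon support 1.707107 vs apothem 1 → ∉ W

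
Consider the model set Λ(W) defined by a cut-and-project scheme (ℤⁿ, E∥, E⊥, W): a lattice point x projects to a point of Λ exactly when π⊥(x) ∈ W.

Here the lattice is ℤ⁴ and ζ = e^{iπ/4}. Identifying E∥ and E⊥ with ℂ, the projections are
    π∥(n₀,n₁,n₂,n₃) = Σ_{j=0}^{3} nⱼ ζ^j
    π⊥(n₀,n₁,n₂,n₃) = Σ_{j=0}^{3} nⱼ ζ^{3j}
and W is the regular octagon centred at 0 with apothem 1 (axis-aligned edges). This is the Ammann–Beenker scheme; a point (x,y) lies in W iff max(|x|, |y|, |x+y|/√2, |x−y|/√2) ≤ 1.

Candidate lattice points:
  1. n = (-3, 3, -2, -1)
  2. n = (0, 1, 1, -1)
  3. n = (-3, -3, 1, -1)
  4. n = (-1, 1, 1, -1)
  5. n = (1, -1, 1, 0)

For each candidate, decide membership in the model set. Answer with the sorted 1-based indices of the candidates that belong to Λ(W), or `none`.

none

Internal map: ζ^{3j} for j=0..3 gives (1,0), (−√2/2,√2/2), (0,−1), (√2/2,√2/2).
candidate 1: n = (-3, 3, -2, -1) → π⊥ ≈ (-5.828427, +3.414214); max(|x|,|y|,|x±y|/√2) = 6.535534 > 1 ⇒ ∉ W
candidate 2: n = (0, 1, 1, -1) → π⊥ ≈ (-1.414214, -1.000000); max(|x|,|y|,|x±y|/√2) = 1.707107 > 1 ⇒ ∉ W
candidate 3: n = (-3, -3, 1, -1) → π⊥ ≈ (-1.585786, -3.828427); max(|x|,|y|,|x±y|/√2) = 3.828427 > 1 ⇒ ∉ W
candidate 4: n = (-1, 1, 1, -1) → π⊥ ≈ (-2.414214, -1.000000); max(|x|,|y|,|x±y|/√2) = 2.414214 > 1 ⇒ ∉ W
candidate 5: n = (1, -1, 1, 0) → π⊥ ≈ (+1.707107, -1.707107); max(|x|,|y|,|x±y|/√2) = 2.414214 > 1 ⇒ ∉ W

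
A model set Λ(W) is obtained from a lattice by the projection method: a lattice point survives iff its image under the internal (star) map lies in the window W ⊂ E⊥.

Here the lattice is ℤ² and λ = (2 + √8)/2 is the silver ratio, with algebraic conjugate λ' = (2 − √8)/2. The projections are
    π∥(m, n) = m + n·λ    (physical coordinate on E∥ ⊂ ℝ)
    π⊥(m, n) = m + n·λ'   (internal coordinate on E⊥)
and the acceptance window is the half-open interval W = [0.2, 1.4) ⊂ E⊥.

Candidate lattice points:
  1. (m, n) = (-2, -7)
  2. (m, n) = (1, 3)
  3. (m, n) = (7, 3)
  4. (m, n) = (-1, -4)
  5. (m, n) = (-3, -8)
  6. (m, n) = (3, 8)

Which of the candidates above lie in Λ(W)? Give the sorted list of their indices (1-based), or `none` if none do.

1, 4, 5

Compute λ' = (2−√8)/2 = -0.41421, so π⊥(m,n) = m -0.41421·n.
#1 (-2,-7): internal coord -2 + (-7)·λ' = +0.89949; +0.89949 ∈ [0.2, 1.4) → IN Λ
#2 (1,3): internal coord 1 + (3)·λ' = -0.24264; -0.24264 ∉ [0.2, 1.4) → out
#3 (7,3): internal coord 7 + (3)·λ' = +5.75736; +5.75736 ∉ [0.2, 1.4) → out
#4 (-1,-4): internal coord -1 + (-4)·λ' = +0.65685; +0.65685 ∈ [0.2, 1.4) → IN Λ
#5 (-3,-8): internal coord -3 + (-8)·λ' = +0.31371; +0.31371 ∈ [0.2, 1.4) → IN Λ
#6 (3,8): internal coord 3 + (8)·λ' = -0.31371; -0.31371 ∉ [0.2, 1.4) → out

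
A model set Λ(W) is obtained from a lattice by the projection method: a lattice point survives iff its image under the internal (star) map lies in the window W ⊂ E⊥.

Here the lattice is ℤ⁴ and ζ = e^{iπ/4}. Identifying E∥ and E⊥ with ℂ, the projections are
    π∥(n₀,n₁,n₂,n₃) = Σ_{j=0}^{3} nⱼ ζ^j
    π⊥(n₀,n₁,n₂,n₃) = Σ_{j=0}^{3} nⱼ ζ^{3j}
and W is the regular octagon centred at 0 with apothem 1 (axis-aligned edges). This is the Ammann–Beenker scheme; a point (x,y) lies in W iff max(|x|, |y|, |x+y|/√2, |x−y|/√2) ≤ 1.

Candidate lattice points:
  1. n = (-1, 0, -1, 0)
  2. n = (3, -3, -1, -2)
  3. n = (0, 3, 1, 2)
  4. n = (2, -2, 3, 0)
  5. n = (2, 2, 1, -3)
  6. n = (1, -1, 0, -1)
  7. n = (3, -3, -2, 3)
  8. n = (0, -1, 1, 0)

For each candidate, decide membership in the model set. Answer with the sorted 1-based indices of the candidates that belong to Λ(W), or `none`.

none

π⊥(n) = n₀ + n₁ζ³ + n₂ζ⁶ + n₃ζ⁹ where ζ = e^{iπ/4}.
candidate 1: n = (-1, 0, -1, 0) → π⊥ ≈ (-1.0000, +1.0000); max(|x|,|y|,|x±y|/√2) = 1.4142 > 1 ⇒ ∉ W
candidate 2: n = (3, -3, -1, -2) → π⊥ ≈ (+3.7071, -2.5355); max(|x|,|y|,|x±y|/√2) = 4.4142 > 1 ⇒ ∉ W
candidate 3: n = (0, 3, 1, 2) → π⊥ ≈ (-0.7071, +2.5355); max(|x|,|y|,|x±y|/√2) = 2.5355 > 1 ⇒ ∉ W
candidate 4: n = (2, -2, 3, 0) → π⊥ ≈ (+3.4142, -4.4142); max(|x|,|y|,|x±y|/√2) = 5.5355 > 1 ⇒ ∉ W
candidate 5: n = (2, 2, 1, -3) → π⊥ ≈ (-1.5355, -1.7071); max(|x|,|y|,|x±y|/√2) = 2.2929 > 1 ⇒ ∉ W
candidate 6: n = (1, -1, 0, -1) → π⊥ ≈ (+1.0000, -1.4142); max(|x|,|y|,|x±y|/√2) = 1.7071 > 1 ⇒ ∉ W
candidate 7: n = (3, -3, -2, 3) → π⊥ ≈ (+7.2426, +2.0000); max(|x|,|y|,|x±y|/√2) = 7.2426 > 1 ⇒ ∉ W
candidate 8: n = (0, -1, 1, 0) → π⊥ ≈ (+0.7071, -1.7071); max(|x|,|y|,|x±y|/√2) = 1.7071 > 1 ⇒ ∉ W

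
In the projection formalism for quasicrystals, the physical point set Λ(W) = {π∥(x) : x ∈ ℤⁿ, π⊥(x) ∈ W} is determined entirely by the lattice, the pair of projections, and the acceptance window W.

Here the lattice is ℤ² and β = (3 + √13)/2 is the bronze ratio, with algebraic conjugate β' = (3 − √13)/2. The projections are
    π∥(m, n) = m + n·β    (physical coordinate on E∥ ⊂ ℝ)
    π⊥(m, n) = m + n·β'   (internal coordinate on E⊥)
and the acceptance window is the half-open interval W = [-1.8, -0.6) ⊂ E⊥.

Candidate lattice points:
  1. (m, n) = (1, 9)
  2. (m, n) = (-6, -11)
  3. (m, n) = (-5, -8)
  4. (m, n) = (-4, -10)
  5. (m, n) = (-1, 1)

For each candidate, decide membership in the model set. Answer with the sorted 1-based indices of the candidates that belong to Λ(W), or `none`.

Compute β' = (3−√13)/2 = -0.302776, so π⊥(m,n) = m -0.302776·n.
[1] lift (1,9): star map gives -1.724981; window check -1.8 ≤ -1.724981 < -0.6 is true → IN Λ
[2] lift (-6,-11): star map gives -2.669468; window check -1.8 ≤ -2.669468 < -0.6 is false → out
[3] lift (-5,-8): star map gives -2.577795; window check -1.8 ≤ -2.577795 < -0.6 is false → out
[4] lift (-4,-10): star map gives -0.972244; window check -1.8 ≤ -0.972244 < -0.6 is true → IN Λ
[5] lift (-1,1): star map gives -1.302776; window check -1.8 ≤ -1.302776 < -0.6 is true → IN Λ

1, 4, 5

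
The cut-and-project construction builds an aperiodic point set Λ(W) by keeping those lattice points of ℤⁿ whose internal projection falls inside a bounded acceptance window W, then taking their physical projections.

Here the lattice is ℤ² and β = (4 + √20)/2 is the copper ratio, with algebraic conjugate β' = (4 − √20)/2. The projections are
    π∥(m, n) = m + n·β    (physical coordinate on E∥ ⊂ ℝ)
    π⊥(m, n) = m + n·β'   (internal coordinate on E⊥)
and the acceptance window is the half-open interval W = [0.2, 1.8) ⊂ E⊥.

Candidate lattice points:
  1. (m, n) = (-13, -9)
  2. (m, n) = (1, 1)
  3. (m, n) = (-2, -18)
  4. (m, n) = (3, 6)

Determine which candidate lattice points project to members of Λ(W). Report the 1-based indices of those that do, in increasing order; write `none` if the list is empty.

β' = (4−√20)/2 ≈ -0.23607.
#1 (-13,-9): internal coord -13 + (-9)·β' = -10.87539; -10.87539 ∉ [0.2, 1.8) → out
#2 (1,1): internal coord 1 + (1)·β' = +0.76393; +0.76393 ∈ [0.2, 1.8) → IN Λ
#3 (-2,-18): internal coord -2 + (-18)·β' = +2.24922; +2.24922 ∉ [0.2, 1.8) → out
#4 (3,6): internal coord 3 + (6)·β' = +1.58359; +1.58359 ∈ [0.2, 1.8) → IN Λ

2, 4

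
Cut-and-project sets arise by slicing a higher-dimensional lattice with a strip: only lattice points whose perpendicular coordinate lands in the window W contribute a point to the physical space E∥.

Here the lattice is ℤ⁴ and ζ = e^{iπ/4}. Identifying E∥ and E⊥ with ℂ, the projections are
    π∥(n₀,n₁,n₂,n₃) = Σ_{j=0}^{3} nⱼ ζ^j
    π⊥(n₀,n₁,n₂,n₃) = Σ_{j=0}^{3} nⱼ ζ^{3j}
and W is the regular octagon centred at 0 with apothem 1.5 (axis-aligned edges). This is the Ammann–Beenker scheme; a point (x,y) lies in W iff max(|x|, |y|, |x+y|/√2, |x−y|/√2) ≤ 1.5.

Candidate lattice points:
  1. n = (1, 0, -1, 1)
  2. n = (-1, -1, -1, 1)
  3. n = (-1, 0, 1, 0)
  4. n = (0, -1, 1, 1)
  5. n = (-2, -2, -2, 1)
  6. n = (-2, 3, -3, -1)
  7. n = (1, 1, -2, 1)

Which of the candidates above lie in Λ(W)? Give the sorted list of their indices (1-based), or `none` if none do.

Internal map: ζ^{3j} for j=0..3 gives (1,0), (−√2/2,√2/2), (0,−1), (√2/2,√2/2).
#1 (1, 0, -1, 1): internal (1.707107, 1.707107); octagon support 2.414214 vs apothem 1.5 → ∉ W
#2 (-1, -1, -1, 1): internal (0.414214, 1.000000); octagon support 1.000000 vs apothem 1.5 → ∈ W
#3 (-1, 0, 1, 0): internal (-1.000000, -1.000000); octagon support 1.414214 vs apothem 1.5 → ∈ W
#4 (0, -1, 1, 1): internal (1.414214, -1.000000); octagon support 1.707107 vs apothem 1.5 → ∉ W
#5 (-2, -2, -2, 1): internal (0.121320, 1.292893); octagon support 1.292893 vs apothem 1.5 → ∈ W
#6 (-2, 3, -3, -1): internal (-4.828427, 4.414214); octagon support 6.535534 vs apothem 1.5 → ∉ W
#7 (1, 1, -2, 1): internal (1.000000, 3.414214); octagon support 3.414214 vs apothem 1.5 → ∉ W

2, 3, 5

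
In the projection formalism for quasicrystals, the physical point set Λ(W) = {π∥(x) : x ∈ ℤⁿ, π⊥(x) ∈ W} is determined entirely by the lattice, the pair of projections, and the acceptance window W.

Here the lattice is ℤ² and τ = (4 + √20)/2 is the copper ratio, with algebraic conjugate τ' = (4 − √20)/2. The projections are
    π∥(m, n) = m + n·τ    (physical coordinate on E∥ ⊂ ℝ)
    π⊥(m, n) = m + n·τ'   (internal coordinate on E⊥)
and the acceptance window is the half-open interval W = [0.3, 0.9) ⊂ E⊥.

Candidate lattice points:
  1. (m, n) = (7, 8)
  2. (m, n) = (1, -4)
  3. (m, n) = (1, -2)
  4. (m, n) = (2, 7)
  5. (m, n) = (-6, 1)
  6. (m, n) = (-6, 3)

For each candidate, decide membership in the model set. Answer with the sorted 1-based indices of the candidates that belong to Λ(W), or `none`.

4

Compute τ' = (4−√20)/2 = -0.2361, so π⊥(m,n) = m -0.2361·n.
candidate 1: (m,n)=(7,8) → π∥ = 7+8·τ ≈ 40.8885, π⊥ = 7+8·τ' ≈ 5.1115 ∉ [0.3, 0.9) ⇒ out
candidate 2: (m,n)=(1,-4) → π∥ = 1-4·τ ≈ -15.9443, π⊥ = 1-4·τ' ≈ 1.9443 ∉ [0.3, 0.9) ⇒ out
candidate 3: (m,n)=(1,-2) → π∥ = 1-2·τ ≈ -7.4721, π⊥ = 1-2·τ' ≈ 1.4721 ∉ [0.3, 0.9) ⇒ out
candidate 4: (m,n)=(2,7) → π∥ = 2+7·τ ≈ 31.6525, π⊥ = 2+7·τ' ≈ 0.3475 ∈ [0.3, 0.9) ⇒ IN Λ
candidate 5: (m,n)=(-6,1) → π∥ = -6+1·τ ≈ -1.7639, π⊥ = -6+1·τ' ≈ -6.2361 ∉ [0.3, 0.9) ⇒ out
candidate 6: (m,n)=(-6,3) → π∥ = -6+3·τ ≈ 6.7082, π⊥ = -6+3·τ' ≈ -6.7082 ∉ [0.3, 0.9) ⇒ out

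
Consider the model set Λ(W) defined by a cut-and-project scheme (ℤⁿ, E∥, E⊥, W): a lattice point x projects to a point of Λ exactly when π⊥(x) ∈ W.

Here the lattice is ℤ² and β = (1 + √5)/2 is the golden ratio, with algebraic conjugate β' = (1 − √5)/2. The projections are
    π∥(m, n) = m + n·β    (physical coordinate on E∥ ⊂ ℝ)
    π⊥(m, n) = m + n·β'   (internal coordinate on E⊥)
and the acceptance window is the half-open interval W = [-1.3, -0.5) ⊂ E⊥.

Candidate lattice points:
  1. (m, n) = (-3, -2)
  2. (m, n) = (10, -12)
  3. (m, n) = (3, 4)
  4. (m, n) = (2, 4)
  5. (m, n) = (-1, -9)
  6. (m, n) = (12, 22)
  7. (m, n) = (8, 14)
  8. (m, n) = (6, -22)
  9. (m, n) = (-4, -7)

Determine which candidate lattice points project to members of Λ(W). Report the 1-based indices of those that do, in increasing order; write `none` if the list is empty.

7

β' = (1−√5)/2 ≈ -0.6180.
#1 (-3,-2): internal coord -3 + (-2)·β' = -1.7639; -1.7639 ∉ [-1.3, -0.5) → out
#2 (10,-12): internal coord 10 + (-12)·β' = +17.4164; +17.4164 ∉ [-1.3, -0.5) → out
#3 (3,4): internal coord 3 + (4)·β' = +0.5279; +0.5279 ∉ [-1.3, -0.5) → out
#4 (2,4): internal coord 2 + (4)·β' = -0.4721; -0.4721 ∉ [-1.3, -0.5) → out
#5 (-1,-9): internal coord -1 + (-9)·β' = +4.5623; +4.5623 ∉ [-1.3, -0.5) → out
#6 (12,22): internal coord 12 + (22)·β' = -1.5967; -1.5967 ∉ [-1.3, -0.5) → out
#7 (8,14): internal coord 8 + (14)·β' = -0.6525; -0.6525 ∈ [-1.3, -0.5) → IN Λ
#8 (6,-22): internal coord 6 + (-22)·β' = +19.5967; +19.5967 ∉ [-1.3, -0.5) → out
#9 (-4,-7): internal coord -4 + (-7)·β' = +0.3262; +0.3262 ∉ [-1.3, -0.5) → out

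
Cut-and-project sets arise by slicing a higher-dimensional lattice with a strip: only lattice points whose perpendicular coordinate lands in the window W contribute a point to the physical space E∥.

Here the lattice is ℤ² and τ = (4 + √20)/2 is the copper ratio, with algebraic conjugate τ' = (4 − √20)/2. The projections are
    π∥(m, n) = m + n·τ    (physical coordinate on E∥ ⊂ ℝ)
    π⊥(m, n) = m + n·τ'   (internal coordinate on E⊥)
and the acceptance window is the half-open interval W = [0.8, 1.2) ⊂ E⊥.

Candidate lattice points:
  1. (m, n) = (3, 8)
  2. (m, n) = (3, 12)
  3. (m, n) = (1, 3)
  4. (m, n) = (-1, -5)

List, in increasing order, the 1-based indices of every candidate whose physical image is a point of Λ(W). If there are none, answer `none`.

1

Compute τ' = (4−√20)/2 = -0.2361, so π⊥(m,n) = m -0.2361·n.
#1 (3,8): internal coord 3 + (8)·τ' = +1.1115; +1.1115 ∈ [0.8, 1.2) → IN Λ
#2 (3,12): internal coord 3 + (12)·τ' = +0.1672; +0.1672 ∉ [0.8, 1.2) → out
#3 (1,3): internal coord 1 + (3)·τ' = +0.2918; +0.2918 ∉ [0.8, 1.2) → out
#4 (-1,-5): internal coord -1 + (-5)·τ' = +0.1803; +0.1803 ∉ [0.8, 1.2) → out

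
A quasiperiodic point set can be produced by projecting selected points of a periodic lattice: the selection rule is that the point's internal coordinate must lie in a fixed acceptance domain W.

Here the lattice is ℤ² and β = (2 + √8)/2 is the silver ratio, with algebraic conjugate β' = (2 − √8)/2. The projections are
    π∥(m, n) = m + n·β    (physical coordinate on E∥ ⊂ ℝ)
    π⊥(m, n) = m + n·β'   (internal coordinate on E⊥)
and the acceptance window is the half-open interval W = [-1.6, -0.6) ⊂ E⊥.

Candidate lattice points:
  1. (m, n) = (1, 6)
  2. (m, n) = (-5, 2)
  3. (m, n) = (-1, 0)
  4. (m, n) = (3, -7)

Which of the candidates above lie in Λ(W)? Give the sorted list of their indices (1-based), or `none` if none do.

1, 3

Numerically β ≈ 2.4142 and β' = −1/β ≈ -0.4142.
#1 (1,6): internal coord 1 + (6)·β' = -1.4853; -1.4853 ∈ [-1.6, -0.6) → IN Λ
#2 (-5,2): internal coord -5 + (2)·β' = -5.8284; -5.8284 ∉ [-1.6, -0.6) → out
#3 (-1,0): internal coord -1 + (0)·β' = -1.0000; -1.0000 ∈ [-1.6, -0.6) → IN Λ
#4 (3,-7): internal coord 3 + (-7)·β' = +5.8995; +5.8995 ∉ [-1.6, -0.6) → out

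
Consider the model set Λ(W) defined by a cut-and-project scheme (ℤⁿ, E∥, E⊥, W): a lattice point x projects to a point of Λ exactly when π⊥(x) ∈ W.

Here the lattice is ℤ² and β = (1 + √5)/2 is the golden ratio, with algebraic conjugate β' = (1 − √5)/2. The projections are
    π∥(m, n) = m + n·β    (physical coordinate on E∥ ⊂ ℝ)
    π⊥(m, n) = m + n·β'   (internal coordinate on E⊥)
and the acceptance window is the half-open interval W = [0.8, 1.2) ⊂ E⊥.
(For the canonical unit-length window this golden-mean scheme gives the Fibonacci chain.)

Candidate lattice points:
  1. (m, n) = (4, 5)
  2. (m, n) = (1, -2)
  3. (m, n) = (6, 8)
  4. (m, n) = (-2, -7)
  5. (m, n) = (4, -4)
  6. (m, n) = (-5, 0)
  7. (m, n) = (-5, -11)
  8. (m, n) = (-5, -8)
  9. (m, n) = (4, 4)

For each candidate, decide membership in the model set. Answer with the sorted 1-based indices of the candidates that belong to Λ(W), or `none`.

Compute β' = (1−√5)/2 = -0.6180, so π⊥(m,n) = m -0.6180·n.
candidate 1: (m,n)=(4,5) → π∥ = 4+5·β ≈ 12.0902, π⊥ = 4+5·β' ≈ 0.9098 ∈ [0.8, 1.2) ⇒ IN Λ
candidate 2: (m,n)=(1,-2) → π∥ = 1-2·β ≈ -2.2361, π⊥ = 1-2·β' ≈ 2.2361 ∉ [0.8, 1.2) ⇒ out
candidate 3: (m,n)=(6,8) → π∥ = 6+8·β ≈ 18.9443, π⊥ = 6+8·β' ≈ 1.0557 ∈ [0.8, 1.2) ⇒ IN Λ
candidate 4: (m,n)=(-2,-7) → π∥ = -2-7·β ≈ -13.3262, π⊥ = -2-7·β' ≈ 2.3262 ∉ [0.8, 1.2) ⇒ out
candidate 5: (m,n)=(4,-4) → π∥ = 4-4·β ≈ -2.4721, π⊥ = 4-4·β' ≈ 6.4721 ∉ [0.8, 1.2) ⇒ out
candidate 6: (m,n)=(-5,0) → π∥ = -5+0·β ≈ -5.0000, π⊥ = -5+0·β' ≈ -5.0000 ∉ [0.8, 1.2) ⇒ out
candidate 7: (m,n)=(-5,-11) → π∥ = -5-11·β ≈ -22.7984, π⊥ = -5-11·β' ≈ 1.7984 ∉ [0.8, 1.2) ⇒ out
candidate 8: (m,n)=(-5,-8) → π∥ = -5-8·β ≈ -17.9443, π⊥ = -5-8·β' ≈ -0.0557 ∉ [0.8, 1.2) ⇒ out
candidate 9: (m,n)=(4,4) → π∥ = 4+4·β ≈ 10.4721, π⊥ = 4+4·β' ≈ 1.5279 ∉ [0.8, 1.2) ⇒ out

1, 3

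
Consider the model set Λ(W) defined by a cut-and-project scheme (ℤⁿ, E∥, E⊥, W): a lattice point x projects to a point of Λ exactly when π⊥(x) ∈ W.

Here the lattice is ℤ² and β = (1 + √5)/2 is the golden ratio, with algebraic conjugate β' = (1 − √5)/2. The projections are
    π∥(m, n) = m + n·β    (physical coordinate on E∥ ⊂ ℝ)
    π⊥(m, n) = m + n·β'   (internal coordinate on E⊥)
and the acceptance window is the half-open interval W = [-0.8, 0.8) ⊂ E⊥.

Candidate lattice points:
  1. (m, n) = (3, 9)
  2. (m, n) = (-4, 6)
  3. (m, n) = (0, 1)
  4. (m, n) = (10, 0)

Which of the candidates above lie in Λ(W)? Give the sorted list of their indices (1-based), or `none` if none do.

3

Compute β' = (1−√5)/2 = -0.61803, so π⊥(m,n) = m -0.61803·n.
candidate 1: (m,n)=(3,9) → π∥ = 3+9·β ≈ 17.56231, π⊥ = 3+9·β' ≈ -2.56231 ∉ [-0.8, 0.8) ⇒ out
candidate 2: (m,n)=(-4,6) → π∥ = -4+6·β ≈ 5.70820, π⊥ = -4+6·β' ≈ -7.70820 ∉ [-0.8, 0.8) ⇒ out
candidate 3: (m,n)=(0,1) → π∥ = 0+1·β ≈ 1.61803, π⊥ = 0+1·β' ≈ -0.61803 ∈ [-0.8, 0.8) ⇒ IN Λ
candidate 4: (m,n)=(10,0) → π∥ = 10+0·β ≈ 10.00000, π⊥ = 10+0·β' ≈ 10.00000 ∉ [-0.8, 0.8) ⇒ out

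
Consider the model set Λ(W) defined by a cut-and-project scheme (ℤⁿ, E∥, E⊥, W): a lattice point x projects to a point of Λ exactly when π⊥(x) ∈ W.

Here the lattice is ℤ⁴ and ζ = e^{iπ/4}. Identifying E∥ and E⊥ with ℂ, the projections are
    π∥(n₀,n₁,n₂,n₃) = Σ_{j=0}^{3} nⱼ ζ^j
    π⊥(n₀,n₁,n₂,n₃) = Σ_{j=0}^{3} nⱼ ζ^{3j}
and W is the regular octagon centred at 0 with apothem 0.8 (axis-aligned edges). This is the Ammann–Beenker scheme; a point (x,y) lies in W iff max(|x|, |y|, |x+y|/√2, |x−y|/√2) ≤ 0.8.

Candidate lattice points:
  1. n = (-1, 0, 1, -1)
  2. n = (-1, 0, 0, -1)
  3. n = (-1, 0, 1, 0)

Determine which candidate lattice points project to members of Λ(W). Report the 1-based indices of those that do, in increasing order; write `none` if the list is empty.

none

Internal map: ζ^{3j} for j=0..3 gives (1,0), (−√2/2,√2/2), (0,−1), (√2/2,√2/2).
#1 (-1, 0, 1, -1): internal (-1.707107, -1.707107); octagon support 2.414214 vs apothem 0.8 → ∉ W
#2 (-1, 0, 0, -1): internal (-1.707107, -0.707107); octagon support 1.707107 vs apothem 0.8 → ∉ W
#3 (-1, 0, 1, 0): internal (-1.000000, -1.000000); octagon support 1.414214 vs apothem 0.8 → ∉ W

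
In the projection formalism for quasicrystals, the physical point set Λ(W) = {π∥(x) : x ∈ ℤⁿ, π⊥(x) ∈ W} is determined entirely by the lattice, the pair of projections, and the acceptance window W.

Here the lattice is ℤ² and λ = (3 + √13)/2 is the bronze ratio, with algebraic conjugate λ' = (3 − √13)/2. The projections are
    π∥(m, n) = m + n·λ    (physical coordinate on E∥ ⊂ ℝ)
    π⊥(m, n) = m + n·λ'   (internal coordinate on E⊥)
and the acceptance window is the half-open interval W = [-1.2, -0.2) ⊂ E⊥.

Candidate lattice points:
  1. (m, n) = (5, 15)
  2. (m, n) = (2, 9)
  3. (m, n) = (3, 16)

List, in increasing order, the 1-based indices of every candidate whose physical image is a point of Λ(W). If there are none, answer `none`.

2

Numerically λ ≈ 3.3028 and λ' = −1/λ ≈ -0.3028.
#1 (5,15): internal coord 5 + (15)·λ' = +0.4584; +0.4584 ∉ [-1.2, -0.2) → out
#2 (2,9): internal coord 2 + (9)·λ' = -0.7250; -0.7250 ∈ [-1.2, -0.2) → IN Λ
#3 (3,16): internal coord 3 + (16)·λ' = -1.8444; -1.8444 ∉ [-1.2, -0.2) → out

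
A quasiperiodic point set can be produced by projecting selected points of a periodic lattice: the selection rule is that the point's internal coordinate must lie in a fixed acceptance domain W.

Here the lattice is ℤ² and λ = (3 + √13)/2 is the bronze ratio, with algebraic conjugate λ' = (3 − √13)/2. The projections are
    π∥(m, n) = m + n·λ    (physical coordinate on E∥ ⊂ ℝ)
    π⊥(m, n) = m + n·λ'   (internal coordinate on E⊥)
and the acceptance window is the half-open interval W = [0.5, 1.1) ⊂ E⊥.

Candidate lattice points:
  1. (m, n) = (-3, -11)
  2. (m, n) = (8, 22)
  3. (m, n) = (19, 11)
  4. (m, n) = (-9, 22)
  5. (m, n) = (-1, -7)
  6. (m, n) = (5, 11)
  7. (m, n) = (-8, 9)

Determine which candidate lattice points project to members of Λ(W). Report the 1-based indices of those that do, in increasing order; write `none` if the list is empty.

none

Compute λ' = (3−√13)/2 = -0.3028, so π⊥(m,n) = m -0.3028·n.
[1] lift (-3,-11): star map gives 0.3305; window check 0.5 ≤ 0.3305 < 1.1 is false → out
[2] lift (8,22): star map gives 1.3389; window check 0.5 ≤ 1.3389 < 1.1 is false → out
[3] lift (19,11): star map gives 15.6695; window check 0.5 ≤ 15.6695 < 1.1 is false → out
[4] lift (-9,22): star map gives -15.6611; window check 0.5 ≤ -15.6611 < 1.1 is false → out
[5] lift (-1,-7): star map gives 1.1194; window check 0.5 ≤ 1.1194 < 1.1 is false → out
[6] lift (5,11): star map gives 1.6695; window check 0.5 ≤ 1.6695 < 1.1 is false → out
[7] lift (-8,9): star map gives -10.7250; window check 0.5 ≤ -10.7250 < 1.1 is false → out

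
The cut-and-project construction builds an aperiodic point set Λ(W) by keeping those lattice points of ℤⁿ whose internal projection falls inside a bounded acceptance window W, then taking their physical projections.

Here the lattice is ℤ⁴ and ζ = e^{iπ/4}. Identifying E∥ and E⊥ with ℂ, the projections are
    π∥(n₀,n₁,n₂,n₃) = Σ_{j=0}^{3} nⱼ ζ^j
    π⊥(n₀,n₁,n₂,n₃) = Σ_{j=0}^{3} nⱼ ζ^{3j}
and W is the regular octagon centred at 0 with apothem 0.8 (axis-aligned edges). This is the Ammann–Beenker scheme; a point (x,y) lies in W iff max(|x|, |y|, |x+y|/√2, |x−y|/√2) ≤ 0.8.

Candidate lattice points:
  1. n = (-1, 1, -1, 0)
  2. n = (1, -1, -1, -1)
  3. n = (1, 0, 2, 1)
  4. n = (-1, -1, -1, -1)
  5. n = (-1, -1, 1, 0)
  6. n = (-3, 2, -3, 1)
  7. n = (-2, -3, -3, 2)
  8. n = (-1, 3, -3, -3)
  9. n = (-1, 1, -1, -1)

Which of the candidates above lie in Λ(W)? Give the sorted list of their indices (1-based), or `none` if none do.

π⊥(n) = n₀ + n₁ζ³ + n₂ζ⁶ + n₃ζ⁹ where ζ = e^{iπ/4}.
candidate 1: n = (-1, 1, -1, 0) → π⊥ ≈ (-1.70711, +1.70711); max(|x|,|y|,|x±y|/√2) = 2.41421 > 0.8 ⇒ ∉ W
candidate 2: n = (1, -1, -1, -1) → π⊥ ≈ (+1.00000, -0.41421); max(|x|,|y|,|x±y|/√2) = 1.00000 > 0.8 ⇒ ∉ W
candidate 3: n = (1, 0, 2, 1) → π⊥ ≈ (+1.70711, -1.29289); max(|x|,|y|,|x±y|/√2) = 2.12132 > 0.8 ⇒ ∉ W
candidate 4: n = (-1, -1, -1, -1) → π⊥ ≈ (-1.00000, -0.41421); max(|x|,|y|,|x±y|/√2) = 1.00000 > 0.8 ⇒ ∉ W
candidate 5: n = (-1, -1, 1, 0) → π⊥ ≈ (-0.29289, -1.70711); max(|x|,|y|,|x±y|/√2) = 1.70711 > 0.8 ⇒ ∉ W
candidate 6: n = (-3, 2, -3, 1) → π⊥ ≈ (-3.70711, +5.12132); max(|x|,|y|,|x±y|/√2) = 6.24264 > 0.8 ⇒ ∉ W
candidate 7: n = (-2, -3, -3, 2) → π⊥ ≈ (+1.53553, +2.29289); max(|x|,|y|,|x±y|/√2) = 2.70711 > 0.8 ⇒ ∉ W
candidate 8: n = (-1, 3, -3, -3) → π⊥ ≈ (-5.24264, +3.00000); max(|x|,|y|,|x±y|/√2) = 5.82843 > 0.8 ⇒ ∉ W
candidate 9: n = (-1, 1, -1, -1) → π⊥ ≈ (-2.41421, +1.00000); max(|x|,|y|,|x±y|/√2) = 2.41421 > 0.8 ⇒ ∉ W

none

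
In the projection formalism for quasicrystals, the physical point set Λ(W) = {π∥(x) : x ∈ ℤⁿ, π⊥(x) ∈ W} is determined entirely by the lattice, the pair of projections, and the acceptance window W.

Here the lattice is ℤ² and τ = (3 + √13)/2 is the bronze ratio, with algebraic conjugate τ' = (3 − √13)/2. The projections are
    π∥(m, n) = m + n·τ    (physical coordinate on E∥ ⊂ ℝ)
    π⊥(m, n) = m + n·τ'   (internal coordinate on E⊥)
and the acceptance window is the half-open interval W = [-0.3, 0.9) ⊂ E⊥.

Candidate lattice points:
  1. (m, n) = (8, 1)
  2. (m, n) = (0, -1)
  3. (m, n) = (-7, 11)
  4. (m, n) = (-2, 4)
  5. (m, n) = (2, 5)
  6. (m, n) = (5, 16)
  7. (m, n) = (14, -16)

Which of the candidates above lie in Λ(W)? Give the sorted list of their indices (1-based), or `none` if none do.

Compute τ' = (3−√13)/2 = -0.3028, so π⊥(m,n) = m -0.3028·n.
#1 (8,1): internal coord 8 + (1)·τ' = +7.6972; +7.6972 ∉ [-0.3, 0.9) → out
#2 (0,-1): internal coord 0 + (-1)·τ' = +0.3028; +0.3028 ∈ [-0.3, 0.9) → IN Λ
#3 (-7,11): internal coord -7 + (11)·τ' = -10.3305; -10.3305 ∉ [-0.3, 0.9) → out
#4 (-2,4): internal coord -2 + (4)·τ' = -3.2111; -3.2111 ∉ [-0.3, 0.9) → out
#5 (2,5): internal coord 2 + (5)·τ' = +0.4861; +0.4861 ∈ [-0.3, 0.9) → IN Λ
#6 (5,16): internal coord 5 + (16)·τ' = +0.1556; +0.1556 ∈ [-0.3, 0.9) → IN Λ
#7 (14,-16): internal coord 14 + (-16)·τ' = +18.8444; +18.8444 ∉ [-0.3, 0.9) → out

2, 5, 6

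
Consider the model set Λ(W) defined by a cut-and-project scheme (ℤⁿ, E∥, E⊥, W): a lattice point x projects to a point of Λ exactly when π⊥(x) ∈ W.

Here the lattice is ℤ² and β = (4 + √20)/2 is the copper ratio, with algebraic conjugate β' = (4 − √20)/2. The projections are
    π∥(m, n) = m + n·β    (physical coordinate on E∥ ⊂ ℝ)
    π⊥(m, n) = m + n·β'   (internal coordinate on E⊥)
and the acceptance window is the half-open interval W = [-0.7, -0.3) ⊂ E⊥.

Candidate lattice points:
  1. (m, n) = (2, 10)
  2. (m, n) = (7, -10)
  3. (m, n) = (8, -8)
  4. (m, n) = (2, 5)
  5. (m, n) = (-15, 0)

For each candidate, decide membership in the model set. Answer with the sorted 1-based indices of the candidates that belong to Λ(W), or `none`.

1

β' = (4−√20)/2 ≈ -0.236068.
candidate 1: (m,n)=(2,10) → π∥ = 2+10·β ≈ 44.360680, π⊥ = 2+10·β' ≈ -0.360680 ∈ [-0.7, -0.3) ⇒ IN Λ
candidate 2: (m,n)=(7,-10) → π∥ = 7-10·β ≈ -35.360680, π⊥ = 7-10·β' ≈ 9.360680 ∉ [-0.7, -0.3) ⇒ out
candidate 3: (m,n)=(8,-8) → π∥ = 8-8·β ≈ -25.888544, π⊥ = 8-8·β' ≈ 9.888544 ∉ [-0.7, -0.3) ⇒ out
candidate 4: (m,n)=(2,5) → π∥ = 2+5·β ≈ 23.180340, π⊥ = 2+5·β' ≈ 0.819660 ∉ [-0.7, -0.3) ⇒ out
candidate 5: (m,n)=(-15,0) → π∥ = -15+0·β ≈ -15.000000, π⊥ = -15+0·β' ≈ -15.000000 ∉ [-0.7, -0.3) ⇒ out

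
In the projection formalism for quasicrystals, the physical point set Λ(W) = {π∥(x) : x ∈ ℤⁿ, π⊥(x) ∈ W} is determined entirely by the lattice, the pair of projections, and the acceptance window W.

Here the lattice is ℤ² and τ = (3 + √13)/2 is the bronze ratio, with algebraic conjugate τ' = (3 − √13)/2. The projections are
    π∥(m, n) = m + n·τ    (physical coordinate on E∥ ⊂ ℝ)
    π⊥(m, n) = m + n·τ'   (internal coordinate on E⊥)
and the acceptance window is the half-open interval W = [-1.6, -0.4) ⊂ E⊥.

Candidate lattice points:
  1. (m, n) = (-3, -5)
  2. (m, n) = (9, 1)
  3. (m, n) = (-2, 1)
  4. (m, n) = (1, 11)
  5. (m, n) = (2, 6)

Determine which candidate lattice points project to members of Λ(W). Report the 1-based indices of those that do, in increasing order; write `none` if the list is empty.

Compute τ' = (3−√13)/2 = -0.30278, so π⊥(m,n) = m -0.30278·n.
[1] lift (-3,-5): star map gives -1.48612; window check -1.6 ≤ -1.48612 < -0.4 is true → IN Λ
[2] lift (9,1): star map gives 8.69722; window check -1.6 ≤ 8.69722 < -0.4 is false → out
[3] lift (-2,1): star map gives -2.30278; window check -1.6 ≤ -2.30278 < -0.4 is false → out
[4] lift (1,11): star map gives -2.33053; window check -1.6 ≤ -2.33053 < -0.4 is false → out
[5] lift (2,6): star map gives 0.18335; window check -1.6 ≤ 0.18335 < -0.4 is false → out

1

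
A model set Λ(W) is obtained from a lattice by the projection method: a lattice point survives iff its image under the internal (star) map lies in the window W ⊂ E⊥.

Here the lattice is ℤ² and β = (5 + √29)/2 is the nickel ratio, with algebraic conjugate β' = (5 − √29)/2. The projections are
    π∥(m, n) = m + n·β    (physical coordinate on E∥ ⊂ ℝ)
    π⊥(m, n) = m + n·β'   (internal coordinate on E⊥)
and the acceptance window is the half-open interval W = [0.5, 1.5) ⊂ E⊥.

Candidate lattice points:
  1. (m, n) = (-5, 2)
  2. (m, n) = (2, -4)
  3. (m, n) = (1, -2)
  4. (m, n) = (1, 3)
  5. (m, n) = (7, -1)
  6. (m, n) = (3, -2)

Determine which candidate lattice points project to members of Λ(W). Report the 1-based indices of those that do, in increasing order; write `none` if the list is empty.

β' = (5−√29)/2 ≈ -0.19258.
[1] lift (-5,2): star map gives -5.38516; window check 0.5 ≤ -5.38516 < 1.5 is false → out
[2] lift (2,-4): star map gives 2.77033; window check 0.5 ≤ 2.77033 < 1.5 is false → out
[3] lift (1,-2): star map gives 1.38516; window check 0.5 ≤ 1.38516 < 1.5 is true → IN Λ
[4] lift (1,3): star map gives 0.42225; window check 0.5 ≤ 0.42225 < 1.5 is false → out
[5] lift (7,-1): star map gives 7.19258; window check 0.5 ≤ 7.19258 < 1.5 is false → out
[6] lift (3,-2): star map gives 3.38516; window check 0.5 ≤ 3.38516 < 1.5 is false → out

3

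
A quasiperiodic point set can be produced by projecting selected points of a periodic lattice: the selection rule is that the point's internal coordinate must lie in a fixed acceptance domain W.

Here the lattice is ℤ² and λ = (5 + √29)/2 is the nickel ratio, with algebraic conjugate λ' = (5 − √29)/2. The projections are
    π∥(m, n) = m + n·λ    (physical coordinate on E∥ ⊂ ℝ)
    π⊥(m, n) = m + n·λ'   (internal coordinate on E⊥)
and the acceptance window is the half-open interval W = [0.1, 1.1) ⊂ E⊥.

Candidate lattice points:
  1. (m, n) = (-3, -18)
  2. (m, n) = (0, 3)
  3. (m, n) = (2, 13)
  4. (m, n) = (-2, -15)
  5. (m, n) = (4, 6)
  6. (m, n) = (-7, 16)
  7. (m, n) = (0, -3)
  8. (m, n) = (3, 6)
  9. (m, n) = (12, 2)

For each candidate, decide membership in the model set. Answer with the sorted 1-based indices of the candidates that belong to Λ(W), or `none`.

1, 4, 7

Numerically λ ≈ 5.1926 and λ' = −1/λ ≈ -0.1926.
#1 (-3,-18): internal coord -3 + (-18)·λ' = +0.4665; +0.4665 ∈ [0.1, 1.1) → IN Λ
#2 (0,3): internal coord 0 + (3)·λ' = -0.5777; -0.5777 ∉ [0.1, 1.1) → out
#3 (2,13): internal coord 2 + (13)·λ' = -0.5036; -0.5036 ∉ [0.1, 1.1) → out
#4 (-2,-15): internal coord -2 + (-15)·λ' = +0.8887; +0.8887 ∈ [0.1, 1.1) → IN Λ
#5 (4,6): internal coord 4 + (6)·λ' = +2.8445; +2.8445 ∉ [0.1, 1.1) → out
#6 (-7,16): internal coord -7 + (16)·λ' = -10.0813; -10.0813 ∉ [0.1, 1.1) → out
#7 (0,-3): internal coord 0 + (-3)·λ' = +0.5777; +0.5777 ∈ [0.1, 1.1) → IN Λ
#8 (3,6): internal coord 3 + (6)·λ' = +1.8445; +1.8445 ∉ [0.1, 1.1) → out
#9 (12,2): internal coord 12 + (2)·λ' = +11.6148; +11.6148 ∉ [0.1, 1.1) → out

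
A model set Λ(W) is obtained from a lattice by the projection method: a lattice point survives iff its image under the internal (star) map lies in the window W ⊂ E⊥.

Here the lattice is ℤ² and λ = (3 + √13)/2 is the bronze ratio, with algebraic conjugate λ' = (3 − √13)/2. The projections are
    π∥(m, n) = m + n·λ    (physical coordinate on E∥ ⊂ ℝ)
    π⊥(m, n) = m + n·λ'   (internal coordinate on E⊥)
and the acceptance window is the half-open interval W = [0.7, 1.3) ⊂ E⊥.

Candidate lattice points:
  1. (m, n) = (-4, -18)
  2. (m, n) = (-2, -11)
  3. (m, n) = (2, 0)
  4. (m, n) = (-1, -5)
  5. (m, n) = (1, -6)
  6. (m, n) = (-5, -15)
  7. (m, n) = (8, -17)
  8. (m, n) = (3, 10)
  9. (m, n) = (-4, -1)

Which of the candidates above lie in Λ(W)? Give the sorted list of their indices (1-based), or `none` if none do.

Compute λ' = (3−√13)/2 = -0.302776, so π⊥(m,n) = m -0.302776·n.
candidate 1: (m,n)=(-4,-18) → π∥ = -4-18·λ ≈ -63.449961, π⊥ = -4-18·λ' ≈ 1.449961 ∉ [0.7, 1.3) ⇒ out
candidate 2: (m,n)=(-2,-11) → π∥ = -2-11·λ ≈ -38.330532, π⊥ = -2-11·λ' ≈ 1.330532 ∉ [0.7, 1.3) ⇒ out
candidate 3: (m,n)=(2,0) → π∥ = 2+0·λ ≈ 2.000000, π⊥ = 2+0·λ' ≈ 2.000000 ∉ [0.7, 1.3) ⇒ out
candidate 4: (m,n)=(-1,-5) → π∥ = -1-5·λ ≈ -17.513878, π⊥ = -1-5·λ' ≈ 0.513878 ∉ [0.7, 1.3) ⇒ out
candidate 5: (m,n)=(1,-6) → π∥ = 1-6·λ ≈ -18.816654, π⊥ = 1-6·λ' ≈ 2.816654 ∉ [0.7, 1.3) ⇒ out
candidate 6: (m,n)=(-5,-15) → π∥ = -5-15·λ ≈ -54.541635, π⊥ = -5-15·λ' ≈ -0.458365 ∉ [0.7, 1.3) ⇒ out
candidate 7: (m,n)=(8,-17) → π∥ = 8-17·λ ≈ -48.147186, π⊥ = 8-17·λ' ≈ 13.147186 ∉ [0.7, 1.3) ⇒ out
candidate 8: (m,n)=(3,10) → π∥ = 3+10·λ ≈ 36.027756, π⊥ = 3+10·λ' ≈ -0.027756 ∉ [0.7, 1.3) ⇒ out
candidate 9: (m,n)=(-4,-1) → π∥ = -4-1·λ ≈ -7.302776, π⊥ = -4-1·λ' ≈ -3.697224 ∉ [0.7, 1.3) ⇒ out

none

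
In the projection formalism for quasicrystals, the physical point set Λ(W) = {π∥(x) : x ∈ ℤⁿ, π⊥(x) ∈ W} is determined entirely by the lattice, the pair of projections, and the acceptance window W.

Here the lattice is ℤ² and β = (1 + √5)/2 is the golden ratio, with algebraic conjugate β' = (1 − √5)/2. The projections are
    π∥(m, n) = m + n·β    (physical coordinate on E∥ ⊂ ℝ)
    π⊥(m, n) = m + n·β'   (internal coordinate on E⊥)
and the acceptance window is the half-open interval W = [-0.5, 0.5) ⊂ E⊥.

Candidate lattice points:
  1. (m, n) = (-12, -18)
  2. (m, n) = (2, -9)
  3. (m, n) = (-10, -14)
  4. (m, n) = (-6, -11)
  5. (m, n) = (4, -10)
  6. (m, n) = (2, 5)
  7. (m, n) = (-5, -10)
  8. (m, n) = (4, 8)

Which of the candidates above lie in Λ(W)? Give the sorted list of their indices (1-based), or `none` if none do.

none

Numerically β ≈ 1.618034 and β' = −1/β ≈ -0.618034.
candidate 1: (m,n)=(-12,-18) → π∥ = -12-18·β ≈ -41.124612, π⊥ = -12-18·β' ≈ -0.875388 ∉ [-0.5, 0.5) ⇒ out
candidate 2: (m,n)=(2,-9) → π∥ = 2-9·β ≈ -12.562306, π⊥ = 2-9·β' ≈ 7.562306 ∉ [-0.5, 0.5) ⇒ out
candidate 3: (m,n)=(-10,-14) → π∥ = -10-14·β ≈ -32.652476, π⊥ = -10-14·β' ≈ -1.347524 ∉ [-0.5, 0.5) ⇒ out
candidate 4: (m,n)=(-6,-11) → π∥ = -6-11·β ≈ -23.798374, π⊥ = -6-11·β' ≈ 0.798374 ∉ [-0.5, 0.5) ⇒ out
candidate 5: (m,n)=(4,-10) → π∥ = 4-10·β ≈ -12.180340, π⊥ = 4-10·β' ≈ 10.180340 ∉ [-0.5, 0.5) ⇒ out
candidate 6: (m,n)=(2,5) → π∥ = 2+5·β ≈ 10.090170, π⊥ = 2+5·β' ≈ -1.090170 ∉ [-0.5, 0.5) ⇒ out
candidate 7: (m,n)=(-5,-10) → π∥ = -5-10·β ≈ -21.180340, π⊥ = -5-10·β' ≈ 1.180340 ∉ [-0.5, 0.5) ⇒ out
candidate 8: (m,n)=(4,8) → π∥ = 4+8·β ≈ 16.944272, π⊥ = 4+8·β' ≈ -0.944272 ∉ [-0.5, 0.5) ⇒ out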